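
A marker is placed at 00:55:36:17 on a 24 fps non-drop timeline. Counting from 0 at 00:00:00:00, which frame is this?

Total seconds to the label: (0 × 3600 + 55 × 60 + 36) = 3336.
Frame index = 3336 × 24 + 17 = 80081.

frame 80081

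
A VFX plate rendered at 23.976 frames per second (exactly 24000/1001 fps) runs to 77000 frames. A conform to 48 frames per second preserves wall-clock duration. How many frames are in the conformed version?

154154 frames

Target frames = source frames × (target rate / source rate) = 77000 × (48)/(24000/1001) = 77000 × 1001/500 = 154154.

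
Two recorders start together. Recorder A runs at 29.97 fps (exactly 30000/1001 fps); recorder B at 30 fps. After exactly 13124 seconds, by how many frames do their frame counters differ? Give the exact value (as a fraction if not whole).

A emits 30000/1001 × 13124 = 393720000/1001 frames; B emits 30 × 13124 = 393720.
Difference = 393720/1001 frames (≈ 393.3267); B is ahead of A.

393720/1001 frames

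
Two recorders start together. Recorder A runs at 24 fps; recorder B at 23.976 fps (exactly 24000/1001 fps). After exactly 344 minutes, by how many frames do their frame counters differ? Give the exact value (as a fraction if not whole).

344 min = 20640 s.
A emits 24 × 20640 = 495360 frames; B emits 24000/1001 × 20640 = 495360000/1001.
Difference = 495360/1001 frames (≈ 494.8651); B is behind A.

495360/1001 frames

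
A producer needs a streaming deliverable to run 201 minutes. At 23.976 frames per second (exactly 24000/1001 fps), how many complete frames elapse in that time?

201 min = 12060 s.
Frames = 12060 × 24000/1001 = 289440000/1001 ≈ 289150.8492.
Complete frames: 289150.

289150 frames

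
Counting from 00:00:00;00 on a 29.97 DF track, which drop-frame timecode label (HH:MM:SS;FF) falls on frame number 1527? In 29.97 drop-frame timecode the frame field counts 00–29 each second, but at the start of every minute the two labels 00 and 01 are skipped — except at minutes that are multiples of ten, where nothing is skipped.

Each 10-minute DF block holds 10 × 60 × 30 − 9 × 2 = 17982 frames. 1527 ÷ 17982 → 0 full blocks, remainder 1527.
Within the partial block the first minute is 1800 frames and each further minute 1798, so 0 further minute boundaries passed. Total skipped labels = 18 × 0 + 2 × 0 = 0.
Non-drop label index = 1527 + 0 = 1527; at 30 labels/s that is 00:00:50:27, i.e. DF 00:00:50;27.

00:00:50;27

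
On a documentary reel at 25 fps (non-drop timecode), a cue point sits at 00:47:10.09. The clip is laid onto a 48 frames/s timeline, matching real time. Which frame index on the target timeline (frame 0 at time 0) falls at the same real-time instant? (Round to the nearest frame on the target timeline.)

Source frame index: (0×3600 + 47×60 + 10) × 25 + 9 = 70759.
Real time: 70759 / (25) = 70759/25 s.
Target frame: (70759/25) × (48) = 3396432/25 ≈ 135857.280 → 135857.

frame 135857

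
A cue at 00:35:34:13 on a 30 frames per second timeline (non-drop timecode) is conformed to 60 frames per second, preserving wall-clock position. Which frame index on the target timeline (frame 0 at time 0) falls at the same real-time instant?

frame 128066

Source frame index: (0×3600 + 35×60 + 34) × 30 + 13 = 64033.
Real time: 64033 / (30) = 64033/30 s.
Target frame: (64033/30) × (60) = 128066.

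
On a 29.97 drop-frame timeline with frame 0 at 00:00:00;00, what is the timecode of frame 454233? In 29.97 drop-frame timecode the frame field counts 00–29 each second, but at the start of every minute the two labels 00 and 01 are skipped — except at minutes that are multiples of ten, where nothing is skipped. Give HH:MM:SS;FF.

04:12:36;07

Each 10-minute DF block holds 10 × 60 × 30 − 9 × 2 = 17982 frames. 454233 ÷ 17982 → 25 full blocks, remainder 4683.
Within the partial block the first minute is 1800 frames and each further minute 1798, so 2 further minute boundaries passed. Total skipped labels = 18 × 25 + 2 × 2 = 454.
Non-drop label index = 454233 + 454 = 454687; at 30 labels/s that is 04:12:36:07, i.e. DF 04:12:36;07.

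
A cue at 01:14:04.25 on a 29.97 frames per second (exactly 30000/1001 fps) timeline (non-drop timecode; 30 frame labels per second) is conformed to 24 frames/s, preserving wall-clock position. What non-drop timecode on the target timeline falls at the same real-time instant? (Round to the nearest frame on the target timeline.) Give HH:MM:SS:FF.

Source frame index: (1×3600 + 14×60 + 4) × 30 + 25 = 133345.
Real time: 133345 / (30000/1001) = 26695669/6000 s.
Target frame: (26695669/6000) × (24) = 26695669/250 ≈ 106782.676 → 106783.
At 24 labels/s: frame 106783 → 01:14:09:07.

01:14:09:07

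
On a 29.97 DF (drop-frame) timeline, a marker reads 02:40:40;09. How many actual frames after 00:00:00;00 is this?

As if non-drop at 30 labels/s: (2 × 3600 + 40 × 60 + 40) × 30 + 9 = 289209.
Minute boundaries passed: 160; those not divisible by 10: 160 − 16 = 144; dropped labels = 2 × 144 = 288.
Actual frame index = 289209 − 288 = 288921.

288921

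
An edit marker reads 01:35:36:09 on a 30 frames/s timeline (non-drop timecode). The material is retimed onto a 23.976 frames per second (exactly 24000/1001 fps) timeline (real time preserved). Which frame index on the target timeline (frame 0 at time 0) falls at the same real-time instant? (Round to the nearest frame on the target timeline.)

Source frame index: (1×3600 + 35×60 + 36) × 30 + 9 = 172089.
Real time: 172089 / (30) = 57363/10 s.
Target frame: (57363/10) × (24000/1001) = 137671200/1001 ≈ 137533.666 → 137534.

frame 137534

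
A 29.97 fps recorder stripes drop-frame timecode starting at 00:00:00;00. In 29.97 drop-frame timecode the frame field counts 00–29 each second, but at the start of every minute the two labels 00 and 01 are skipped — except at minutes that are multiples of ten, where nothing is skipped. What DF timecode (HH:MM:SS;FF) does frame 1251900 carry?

Each 10-minute DF block holds 10 × 60 × 30 − 9 × 2 = 17982 frames. 1251900 ÷ 17982 → 69 full blocks, remainder 11142.
Within the partial block the first minute is 1800 frames and each further minute 1798, so 6 further minute boundaries passed. Total skipped labels = 18 × 69 + 2 × 6 = 1254.
Non-drop label index = 1251900 + 1254 = 1253154; at 30 labels/s that is 11:36:11:24, i.e. DF 11:36:11;24.

11:36:11;24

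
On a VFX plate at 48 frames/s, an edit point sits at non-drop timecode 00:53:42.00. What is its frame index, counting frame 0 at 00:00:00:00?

frame 154656

Total seconds to the label: (0 × 3600 + 53 × 60 + 42) = 3222.
Frame index = 3222 × 48 + 0 = 154656.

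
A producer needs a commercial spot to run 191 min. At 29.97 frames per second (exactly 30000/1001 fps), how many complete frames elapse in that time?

343456 frames

191 min = 11460 s.
Frames = 11460 × 30000/1001 = 343800000/1001 ≈ 343456.5435.
Complete frames: 343456.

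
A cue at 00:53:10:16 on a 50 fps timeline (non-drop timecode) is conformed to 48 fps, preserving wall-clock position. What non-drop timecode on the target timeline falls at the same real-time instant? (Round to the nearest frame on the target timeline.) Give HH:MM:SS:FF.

Source frame index: (0×3600 + 53×60 + 10) × 50 + 16 = 159516.
Real time: 159516 / (50) = 79758/25 s.
Target frame: (79758/25) × (48) = 3828384/25 ≈ 153135.360 → 153135.
At 48 labels/s: frame 153135 → 00:53:10:15.

00:53:10:15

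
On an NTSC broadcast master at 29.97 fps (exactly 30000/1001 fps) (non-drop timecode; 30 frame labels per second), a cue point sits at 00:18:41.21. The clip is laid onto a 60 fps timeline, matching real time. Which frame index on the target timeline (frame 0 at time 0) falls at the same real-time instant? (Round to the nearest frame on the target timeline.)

frame 67369

Source frame index: (0×3600 + 18×60 + 41) × 30 + 21 = 33651.
Real time: 33651 / (30000/1001) = 11228217/10000 s.
Target frame: (11228217/10000) × (60) = 33684651/500 ≈ 67369.302 → 67369.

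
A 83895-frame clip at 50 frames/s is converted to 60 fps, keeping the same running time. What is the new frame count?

100674 frames

Target frames = source frames × (target rate / source rate) = 83895 × (60)/(50) = 83895 × 6/5 = 100674.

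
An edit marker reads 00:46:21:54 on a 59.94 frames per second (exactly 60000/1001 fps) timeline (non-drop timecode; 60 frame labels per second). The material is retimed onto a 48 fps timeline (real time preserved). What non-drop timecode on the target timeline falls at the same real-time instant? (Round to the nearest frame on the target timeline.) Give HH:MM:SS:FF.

Source frame index: (0×3600 + 46×60 + 21) × 60 + 54 = 166914.
Real time: 166914 / (60000/1001) = 27846819/10000 s.
Target frame: (27846819/10000) × (48) = 83540457/625 ≈ 133664.731 → 133665.
At 48 labels/s: frame 133665 → 00:46:24:33.

00:46:24:33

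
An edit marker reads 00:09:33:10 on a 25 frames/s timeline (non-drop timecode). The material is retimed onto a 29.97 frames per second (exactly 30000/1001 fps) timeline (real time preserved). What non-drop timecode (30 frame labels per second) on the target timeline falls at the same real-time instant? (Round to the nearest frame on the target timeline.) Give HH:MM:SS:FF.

00:09:32:25

Source frame index: (0×3600 + 9×60 + 33) × 25 + 10 = 14335.
Real time: 14335 / (25) = 2867/5 s.
Target frame: (2867/5) × (30000/1001) = 17202000/1001 ≈ 17184.815 → 17185.
At 30 labels/s: frame 17185 → 00:09:32:25.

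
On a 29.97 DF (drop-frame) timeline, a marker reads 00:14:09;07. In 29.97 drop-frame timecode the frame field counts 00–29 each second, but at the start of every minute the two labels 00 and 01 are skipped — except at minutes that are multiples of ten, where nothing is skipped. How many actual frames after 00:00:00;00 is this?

Complete 10-minute blocks: 1, each 17982 frames → 17982.
Remaining 4 whole minutes in the current block: 1800 + 3 × 1798 = 7194 frames.
Within the current minute: 9 × 30 + 7 − 2 = 275 (labels ;00/;01 skipped at this minute). Total = 17982 + 7194 + 275 = 25451.

25451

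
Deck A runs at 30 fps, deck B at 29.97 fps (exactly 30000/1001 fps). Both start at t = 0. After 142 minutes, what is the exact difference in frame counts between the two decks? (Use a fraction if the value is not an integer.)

142 min = 8520 s.
A emits 30 × 8520 = 255600 frames; B emits 30000/1001 × 8520 = 255600000/1001.
Difference = 255600/1001 frames (≈ 255.3447); B is behind A.

255600/1001 frames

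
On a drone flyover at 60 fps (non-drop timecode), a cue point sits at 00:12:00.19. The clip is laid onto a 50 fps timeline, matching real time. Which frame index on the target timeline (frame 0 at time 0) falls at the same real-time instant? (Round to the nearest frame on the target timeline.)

Source frame index: (0×3600 + 12×60 + 0) × 60 + 19 = 43219.
Real time: 43219 / (60) = 43219/60 s.
Target frame: (43219/60) × (50) = 216095/6 ≈ 36015.833 → 36016.

frame 36016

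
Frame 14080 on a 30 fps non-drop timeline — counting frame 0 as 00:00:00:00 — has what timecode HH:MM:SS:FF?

00:07:49:10

14080 ÷ 30 = 469 full seconds, remainder 10 frames.
469 s = 0 h 7 min 49 s.
Timecode: 00:07:49:10.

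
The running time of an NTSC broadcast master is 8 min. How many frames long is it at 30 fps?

14400 frames

8 min = 480 s.
Frames = 480 × 30 = 14400.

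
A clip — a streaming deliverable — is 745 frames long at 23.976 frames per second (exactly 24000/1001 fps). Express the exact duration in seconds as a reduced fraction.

Running time = 745 ÷ (24000/1001) = 745 × 1001/24000 = 149149/4800 s.

149149/4800 seconds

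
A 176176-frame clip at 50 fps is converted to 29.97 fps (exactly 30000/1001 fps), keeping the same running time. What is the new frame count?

Target frames = source frames × (target rate / source rate) = 176176 × (30000/1001)/(50) = 176176 × 600/1001 = 105600.

105600 frames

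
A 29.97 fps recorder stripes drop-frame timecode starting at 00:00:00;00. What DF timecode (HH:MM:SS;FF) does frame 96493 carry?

Each 10-minute DF block holds 10 × 60 × 30 − 9 × 2 = 17982 frames. 96493 ÷ 17982 → 5 full blocks, remainder 6583.
Within the partial block the first minute is 1800 frames and each further minute 1798, so 3 further minute boundaries passed. Total skipped labels = 18 × 5 + 2 × 3 = 96.
Non-drop label index = 96493 + 96 = 96589; at 30 labels/s that is 00:53:39:19, i.e. DF 00:53:39;19.

00:53:39;19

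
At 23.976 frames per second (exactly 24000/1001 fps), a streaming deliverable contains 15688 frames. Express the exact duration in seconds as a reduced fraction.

Running time = 15688 ÷ (24000/1001) = 15688 × 1001/24000 = 1962961/3000 s.

1962961/3000 seconds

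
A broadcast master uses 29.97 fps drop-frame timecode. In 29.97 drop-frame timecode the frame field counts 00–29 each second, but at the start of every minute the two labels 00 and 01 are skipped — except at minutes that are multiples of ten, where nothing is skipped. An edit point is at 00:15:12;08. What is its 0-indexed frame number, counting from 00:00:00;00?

As if non-drop at 30 labels/s: (0 × 3600 + 15 × 60 + 12) × 30 + 8 = 27368.
Minute boundaries passed: 15; those not divisible by 10: 15 − 1 = 14; dropped labels = 2 × 14 = 28.
Actual frame index = 27368 − 28 = 27340.

27340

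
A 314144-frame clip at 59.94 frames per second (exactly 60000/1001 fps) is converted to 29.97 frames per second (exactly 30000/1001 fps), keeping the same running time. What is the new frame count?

157072 frames

Target frames = source frames × (target rate / source rate) = 314144 × (30000/1001)/(60000/1001) = 314144 × 1/2 = 157072.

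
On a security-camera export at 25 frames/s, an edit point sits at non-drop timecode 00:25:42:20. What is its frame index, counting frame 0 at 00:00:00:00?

Total seconds to the label: (0 × 3600 + 25 × 60 + 42) = 1542.
Frame index = 1542 × 25 + 20 = 38570.

frame 38570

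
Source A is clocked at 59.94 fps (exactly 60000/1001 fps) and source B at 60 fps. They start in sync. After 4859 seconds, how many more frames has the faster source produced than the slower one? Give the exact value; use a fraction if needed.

291540/1001 frames

A emits 60000/1001 × 4859 = 291540000/1001 frames; B emits 60 × 4859 = 291540.
Difference = 291540/1001 frames (≈ 291.2488); B is ahead of A.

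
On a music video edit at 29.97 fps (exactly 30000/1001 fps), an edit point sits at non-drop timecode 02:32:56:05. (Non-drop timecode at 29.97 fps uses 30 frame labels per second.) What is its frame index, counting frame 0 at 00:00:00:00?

frame 275285

Total seconds to the label: (2 × 3600 + 32 × 60 + 56) = 9176.
Frame index = 9176 × 30 + 5 = 275285.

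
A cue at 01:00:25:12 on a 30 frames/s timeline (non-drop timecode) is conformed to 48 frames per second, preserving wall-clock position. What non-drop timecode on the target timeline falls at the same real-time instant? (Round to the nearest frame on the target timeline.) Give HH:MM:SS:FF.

01:00:25:19

Source frame index: (1×3600 + 0×60 + 25) × 30 + 12 = 108762.
Real time: 108762 / (30) = 18127/5 s.
Target frame: (18127/5) × (48) = 870096/5 ≈ 174019.200 → 174019.
At 48 labels/s: frame 174019 → 01:00:25:19.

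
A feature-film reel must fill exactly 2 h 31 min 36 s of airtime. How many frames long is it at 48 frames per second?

2 h 31 min 36 s = 9096 s.
Frames = 9096 × 48 = 436608.

436608 frames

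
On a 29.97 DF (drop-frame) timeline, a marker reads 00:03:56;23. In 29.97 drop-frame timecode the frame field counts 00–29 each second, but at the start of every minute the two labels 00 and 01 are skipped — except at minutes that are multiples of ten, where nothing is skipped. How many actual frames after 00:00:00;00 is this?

7097

Complete 10-minute blocks: 0, each 17982 frames → 0.
Remaining 3 whole minutes in the current block: 1800 + 2 × 1798 = 5396 frames.
Within the current minute: 56 × 30 + 23 − 2 = 1701 (labels ;00/;01 skipped at this minute). Total = 0 + 5396 + 1701 = 7097.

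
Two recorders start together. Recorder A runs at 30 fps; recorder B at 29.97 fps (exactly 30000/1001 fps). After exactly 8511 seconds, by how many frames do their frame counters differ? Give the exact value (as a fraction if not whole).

255330/1001 frames

A emits 30 × 8511 = 255330 frames; B emits 30000/1001 × 8511 = 255330000/1001.
Difference = 255330/1001 frames (≈ 255.0749); B is behind A.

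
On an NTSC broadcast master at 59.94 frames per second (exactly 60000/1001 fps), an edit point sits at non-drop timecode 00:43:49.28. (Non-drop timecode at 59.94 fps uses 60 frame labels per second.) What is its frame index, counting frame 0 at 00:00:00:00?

Total seconds to the label: (0 × 3600 + 43 × 60 + 49) = 2629.
Frame index = 2629 × 60 + 28 = 157768.

frame 157768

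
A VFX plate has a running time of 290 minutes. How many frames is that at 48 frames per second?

290 min = 17400 s.
Frames = 17400 × 48 = 835200.

835200 frames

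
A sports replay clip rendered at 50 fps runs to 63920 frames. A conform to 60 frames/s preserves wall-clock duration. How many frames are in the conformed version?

Target frames = source frames × (target rate / source rate) = 63920 × (60)/(50) = 63920 × 6/5 = 76704.

76704 frames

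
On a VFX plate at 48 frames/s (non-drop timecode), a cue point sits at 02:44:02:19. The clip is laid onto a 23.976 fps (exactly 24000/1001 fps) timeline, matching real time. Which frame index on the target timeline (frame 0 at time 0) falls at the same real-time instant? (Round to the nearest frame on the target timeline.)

Source frame index: (2×3600 + 44×60 + 2) × 48 + 19 = 472435.
Real time: 472435 / (48) = 472435/48 s.
Target frame: (472435/48) × (24000/1001) = 236217500/1001 ≈ 235981.518 → 235982.

frame 235982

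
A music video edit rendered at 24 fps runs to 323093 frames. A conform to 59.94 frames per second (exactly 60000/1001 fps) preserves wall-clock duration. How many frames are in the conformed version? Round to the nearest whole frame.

Frames at target rate = 323093 × (60000/1001) / (24) = 807732500/1001 ≈ 806925.574.
Nearest whole frame: 806926.

806926 frames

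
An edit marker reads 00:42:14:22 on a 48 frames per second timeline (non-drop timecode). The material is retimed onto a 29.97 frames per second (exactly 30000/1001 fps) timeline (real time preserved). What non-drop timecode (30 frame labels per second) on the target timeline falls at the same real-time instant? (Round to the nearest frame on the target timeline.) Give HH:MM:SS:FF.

Source frame index: (0×3600 + 42×60 + 14) × 48 + 22 = 121654.
Real time: 121654 / (48) = 60827/24 s.
Target frame: (60827/24) × (30000/1001) = 5848750/77 ≈ 75957.792 → 75958.
At 30 labels/s: frame 75958 → 00:42:11:28.

00:42:11:28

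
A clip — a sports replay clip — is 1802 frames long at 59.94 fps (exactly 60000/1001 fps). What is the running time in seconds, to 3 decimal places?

Running time = 1802 × 1001/60000 = 901901/30000 s ≈ 30.063 s.

30.063 seconds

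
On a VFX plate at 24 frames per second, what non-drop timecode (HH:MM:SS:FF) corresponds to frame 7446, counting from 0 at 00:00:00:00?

00:05:10:06

7446 ÷ 24 = 310 full seconds, remainder 6 frames.
310 s = 0 h 5 min 10 s.
Timecode: 00:05:10:06.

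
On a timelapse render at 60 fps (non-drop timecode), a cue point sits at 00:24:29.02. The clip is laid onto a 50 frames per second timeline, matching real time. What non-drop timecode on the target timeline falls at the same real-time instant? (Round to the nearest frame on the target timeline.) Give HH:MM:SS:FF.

Source frame index: (0×3600 + 24×60 + 29) × 60 + 2 = 88142.
Real time: 88142 / (60) = 44071/30 s.
Target frame: (44071/30) × (50) = 220355/3 ≈ 73451.667 → 73452.
At 50 labels/s: frame 73452 → 00:24:29:02.

00:24:29:02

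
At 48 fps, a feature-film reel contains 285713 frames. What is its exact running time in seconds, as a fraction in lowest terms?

285713/48 seconds

Running time = 285713 ÷ (48) = 285713 × 1/48 = 285713/48 s.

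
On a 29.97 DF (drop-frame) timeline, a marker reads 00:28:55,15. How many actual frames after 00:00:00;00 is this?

As if non-drop at 30 labels/s: (0 × 3600 + 28 × 60 + 55) × 30 + 15 = 52065.
Minute boundaries passed: 28; those not divisible by 10: 28 − 2 = 26; dropped labels = 2 × 26 = 52.
Actual frame index = 52065 − 52 = 52013.

52013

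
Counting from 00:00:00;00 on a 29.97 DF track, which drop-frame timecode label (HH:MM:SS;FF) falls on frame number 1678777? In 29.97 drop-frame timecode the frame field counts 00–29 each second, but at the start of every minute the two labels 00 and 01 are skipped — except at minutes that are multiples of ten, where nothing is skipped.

15:33:35;07

Each 10-minute DF block holds 10 × 60 × 30 − 9 × 2 = 17982 frames. 1678777 ÷ 17982 → 93 full blocks, remainder 6451.
Within the partial block the first minute is 1800 frames and each further minute 1798, so 3 further minute boundaries passed. Total skipped labels = 18 × 93 + 2 × 3 = 1680.
Non-drop label index = 1678777 + 1680 = 1680457; at 30 labels/s that is 15:33:35:07, i.e. DF 15:33:35;07.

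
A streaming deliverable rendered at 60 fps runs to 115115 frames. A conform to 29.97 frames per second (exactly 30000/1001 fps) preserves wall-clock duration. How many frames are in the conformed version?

57500 frames

Target frames = source frames × (target rate / source rate) = 115115 × (30000/1001)/(60) = 115115 × 500/1001 = 57500.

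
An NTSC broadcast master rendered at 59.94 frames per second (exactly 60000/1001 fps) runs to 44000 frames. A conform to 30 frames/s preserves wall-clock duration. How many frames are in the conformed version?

22022 frames

Target frames = source frames × (target rate / source rate) = 44000 × (30)/(60000/1001) = 44000 × 1001/2000 = 22022.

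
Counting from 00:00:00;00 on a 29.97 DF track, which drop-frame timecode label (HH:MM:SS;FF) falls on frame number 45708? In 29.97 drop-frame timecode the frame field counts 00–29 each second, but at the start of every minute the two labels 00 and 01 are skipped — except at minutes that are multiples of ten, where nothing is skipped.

00:25:25;04

Each 10-minute DF block holds 10 × 60 × 30 − 9 × 2 = 17982 frames. 45708 ÷ 17982 → 2 full blocks, remainder 9744.
Within the partial block the first minute is 1800 frames and each further minute 1798, so 5 further minute boundaries passed. Total skipped labels = 18 × 2 + 2 × 5 = 46.
Non-drop label index = 45708 + 46 = 45754; at 30 labels/s that is 00:25:25:04, i.e. DF 00:25:25;04.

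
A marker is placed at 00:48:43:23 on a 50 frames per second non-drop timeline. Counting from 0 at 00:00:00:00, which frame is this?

146173

Total seconds to the label: (0 × 3600 + 48 × 60 + 43) = 2923.
Frame index = 2923 × 50 + 23 = 146173.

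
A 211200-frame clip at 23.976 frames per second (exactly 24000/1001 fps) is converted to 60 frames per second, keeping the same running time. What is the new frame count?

Target frames = source frames × (target rate / source rate) = 211200 × (60)/(24000/1001) = 211200 × 1001/400 = 528528.

528528 frames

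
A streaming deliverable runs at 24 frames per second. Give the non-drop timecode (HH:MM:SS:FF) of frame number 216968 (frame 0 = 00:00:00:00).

216968 ÷ 24 = 9040 full seconds, remainder 8 frames.
9040 s = 2 h 30 min 40 s.
Timecode: 02:30:40:08.

02:30:40:08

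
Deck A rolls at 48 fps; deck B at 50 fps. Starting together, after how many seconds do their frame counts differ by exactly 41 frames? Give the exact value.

The gap grows by |50 − 48| = 2 frames per second.
Time for a 41-frame gap: 41 ÷ (2) = 20.5 s.

20.5 seconds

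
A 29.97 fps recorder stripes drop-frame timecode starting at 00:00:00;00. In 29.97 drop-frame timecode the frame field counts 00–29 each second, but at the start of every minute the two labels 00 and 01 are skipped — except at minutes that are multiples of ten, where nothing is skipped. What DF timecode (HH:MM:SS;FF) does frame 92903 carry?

00:51:39;25

Ten DF minutes hold 17982 frames, so frame 92903 lies in block 5 (frames 89910–107891) with 2993 frames into that block.
The block's first minute is 1800 frames and the rest 1798 each; 2993 frames reaches minute 1, so 5 × 18 + 1 × 2 = 92 labels have been skipped so far.
Adding those back, label number 92903 + 92 = 92995 at 30 labels/s is 3099 s + 25 f = 0 h 51 min 39 s frame 25, i.e. 00:51:39;25.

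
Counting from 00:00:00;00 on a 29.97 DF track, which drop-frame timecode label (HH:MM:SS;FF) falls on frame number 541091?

Each 10-minute DF block holds 10 × 60 × 30 − 9 × 2 = 17982 frames. 541091 ÷ 17982 → 30 full blocks, remainder 1631.
Within the partial block the first minute is 1800 frames and each further minute 1798, so 0 further minute boundaries passed. Total skipped labels = 18 × 30 + 2 × 0 = 540.
Non-drop label index = 541091 + 540 = 541631; at 30 labels/s that is 05:00:54:11, i.e. DF 05:00:54;11.

05:00:54;11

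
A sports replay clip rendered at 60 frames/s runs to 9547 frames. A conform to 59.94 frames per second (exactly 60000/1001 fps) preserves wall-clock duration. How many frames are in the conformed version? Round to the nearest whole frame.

Frames at target rate = 9547 × (60000/1001) / (60) = 9547000/1001 ≈ 9537.463.
Nearest whole frame: 9537.

9537 frames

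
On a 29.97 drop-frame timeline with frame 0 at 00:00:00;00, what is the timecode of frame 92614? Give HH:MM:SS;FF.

Ten DF minutes hold 17982 frames, so frame 92614 lies in block 5 (frames 89910–107891) with 2704 frames into that block.
The block's first minute is 1800 frames and the rest 1798 each; 2704 frames reaches minute 1, so 5 × 18 + 1 × 2 = 92 labels have been skipped so far.
Adding those back, label number 92614 + 92 = 92706 at 30 labels/s is 3090 s + 6 f = 0 h 51 min 30 s frame 6, i.e. 00:51:30;06.

00:51:30;06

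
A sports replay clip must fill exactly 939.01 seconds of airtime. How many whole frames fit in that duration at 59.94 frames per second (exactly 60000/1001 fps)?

56284 frames

Frames = 939.01 × 60000/1001 = 56340600/1001 ≈ 56284.3157.
Complete frames: 56284.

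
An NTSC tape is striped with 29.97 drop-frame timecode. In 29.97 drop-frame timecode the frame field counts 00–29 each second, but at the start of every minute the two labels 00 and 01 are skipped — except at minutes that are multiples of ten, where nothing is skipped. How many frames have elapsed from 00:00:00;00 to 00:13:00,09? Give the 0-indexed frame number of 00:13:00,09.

23385

As if non-drop at 30 labels/s: (0 × 3600 + 13 × 60 + 0) × 30 + 9 = 23409.
Minute boundaries passed: 13; those not divisible by 10: 13 − 1 = 12; dropped labels = 2 × 12 = 24.
Actual frame index = 23409 − 24 = 23385.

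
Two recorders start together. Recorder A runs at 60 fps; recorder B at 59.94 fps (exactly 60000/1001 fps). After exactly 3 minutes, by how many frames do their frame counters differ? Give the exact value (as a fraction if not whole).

10800/1001 frames

3 min = 180 s.
A emits 60 × 180 = 10800 frames; B emits 60000/1001 × 180 = 10800000/1001.
Difference = 10800/1001 frames (≈ 10.7892); B is behind A.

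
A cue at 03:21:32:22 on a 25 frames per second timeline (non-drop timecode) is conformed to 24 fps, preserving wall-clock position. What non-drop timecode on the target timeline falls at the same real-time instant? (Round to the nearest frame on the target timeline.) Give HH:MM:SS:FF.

Source frame index: (3×3600 + 21×60 + 32) × 25 + 22 = 302322.
Real time: 302322 / (25) = 302322/25 s.
Target frame: (302322/25) × (24) = 7255728/25 ≈ 290229.120 → 290229.
At 24 labels/s: frame 290229 → 03:21:32:21.

03:21:32:21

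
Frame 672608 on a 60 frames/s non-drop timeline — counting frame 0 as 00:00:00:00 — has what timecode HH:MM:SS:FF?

03:06:50:08

672608 ÷ 60 = 11210 full seconds, remainder 8 frames.
11210 s = 3 h 6 min 50 s.
Timecode: 03:06:50:08.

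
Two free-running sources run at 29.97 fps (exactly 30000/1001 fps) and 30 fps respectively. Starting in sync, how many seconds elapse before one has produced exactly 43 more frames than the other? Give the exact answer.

43043/30 seconds

The gap grows by |30 − 30000/1001| = 30/1001 frames per second.
Time for a 43-frame gap: 43 ÷ (30/1001) = 43043/30 s.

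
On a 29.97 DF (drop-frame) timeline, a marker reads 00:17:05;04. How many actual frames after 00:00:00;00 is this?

30722

Complete 10-minute blocks: 1, each 17982 frames → 17982.
Remaining 7 whole minutes in the current block: 1800 + 6 × 1798 = 12588 frames.
Within the current minute: 5 × 30 + 4 − 2 = 152 (labels ;00/;01 skipped at this minute). Total = 17982 + 12588 + 152 = 30722.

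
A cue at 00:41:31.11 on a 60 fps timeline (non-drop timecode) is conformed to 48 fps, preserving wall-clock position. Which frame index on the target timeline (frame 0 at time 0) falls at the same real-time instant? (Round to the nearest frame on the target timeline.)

frame 119577

Source frame index: (0×3600 + 41×60 + 31) × 60 + 11 = 149471.
Real time: 149471 / (60) = 149471/60 s.
Target frame: (149471/60) × (48) = 597884/5 ≈ 119576.800 → 119577.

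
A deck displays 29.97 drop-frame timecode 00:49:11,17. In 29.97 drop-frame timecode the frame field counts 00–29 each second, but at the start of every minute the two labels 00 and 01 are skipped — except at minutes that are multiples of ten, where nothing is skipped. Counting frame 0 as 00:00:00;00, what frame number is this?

88457

Complete 10-minute blocks: 4, each 17982 frames → 71928.
Remaining 9 whole minutes in the current block: 1800 + 8 × 1798 = 16184 frames.
Within the current minute: 11 × 30 + 17 − 2 = 345 (labels ;00/;01 skipped at this minute). Total = 71928 + 16184 + 345 = 88457.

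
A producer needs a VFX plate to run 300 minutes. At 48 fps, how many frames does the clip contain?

300 min = 18000 s.
Frames = 18000 × 48 = 864000.

864000 frames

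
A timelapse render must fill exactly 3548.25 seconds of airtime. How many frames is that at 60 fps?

Frames = 3548.25 × 60 = 212895.

212895 frames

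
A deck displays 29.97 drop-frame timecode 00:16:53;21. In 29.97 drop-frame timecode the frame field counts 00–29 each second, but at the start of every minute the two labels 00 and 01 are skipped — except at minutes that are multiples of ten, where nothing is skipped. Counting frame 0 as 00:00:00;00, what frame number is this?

As if non-drop at 30 labels/s: (0 × 3600 + 16 × 60 + 53) × 30 + 21 = 30411.
Minute boundaries passed: 16; those not divisible by 10: 16 − 1 = 15; dropped labels = 2 × 15 = 30.
Actual frame index = 30411 − 30 = 30381.

30381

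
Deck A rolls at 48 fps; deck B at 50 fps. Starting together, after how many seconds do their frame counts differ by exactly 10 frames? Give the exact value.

5 seconds

The gap grows by |50 − 48| = 2 frames per second.
Time for a 10-frame gap: 10 ÷ (2) = 5 s.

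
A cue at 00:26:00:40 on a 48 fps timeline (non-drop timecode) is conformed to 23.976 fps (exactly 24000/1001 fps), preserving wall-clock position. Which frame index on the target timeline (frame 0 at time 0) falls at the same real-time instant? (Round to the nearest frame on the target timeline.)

frame 37423

Source frame index: (0×3600 + 26×60 + 0) × 48 + 40 = 74920.
Real time: 74920 / (48) = 9365/6 s.
Target frame: (9365/6) × (24000/1001) = 37460000/1001 ≈ 37422.577 → 37423.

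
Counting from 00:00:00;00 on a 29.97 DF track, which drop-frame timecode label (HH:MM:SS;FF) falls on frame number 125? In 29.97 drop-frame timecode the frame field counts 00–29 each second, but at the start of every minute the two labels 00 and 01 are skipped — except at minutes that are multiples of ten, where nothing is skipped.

Each 10-minute DF block holds 10 × 60 × 30 − 9 × 2 = 17982 frames. 125 ÷ 17982 → 0 full blocks, remainder 125.
Within the partial block the first minute is 1800 frames and each further minute 1798, so 0 further minute boundaries passed. Total skipped labels = 18 × 0 + 2 × 0 = 0.
Non-drop label index = 125 + 0 = 125; at 30 labels/s that is 00:00:04:05, i.e. DF 00:00:04;05.

00:00:04;05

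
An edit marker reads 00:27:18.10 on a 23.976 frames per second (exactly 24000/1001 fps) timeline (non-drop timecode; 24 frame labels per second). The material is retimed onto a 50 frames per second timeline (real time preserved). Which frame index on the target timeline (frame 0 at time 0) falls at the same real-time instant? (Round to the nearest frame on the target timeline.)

frame 82003

Source frame index: (0×3600 + 27×60 + 18) × 24 + 10 = 39322.
Real time: 39322 / (24000/1001) = 19680661/12000 s.
Target frame: (19680661/12000) × (50) = 19680661/240 ≈ 82002.754 → 82003.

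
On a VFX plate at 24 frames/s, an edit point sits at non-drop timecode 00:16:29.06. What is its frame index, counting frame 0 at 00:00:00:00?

23742

Total seconds to the label: (0 × 3600 + 16 × 60 + 29) = 989.
Frame index = 989 × 24 + 6 = 23742.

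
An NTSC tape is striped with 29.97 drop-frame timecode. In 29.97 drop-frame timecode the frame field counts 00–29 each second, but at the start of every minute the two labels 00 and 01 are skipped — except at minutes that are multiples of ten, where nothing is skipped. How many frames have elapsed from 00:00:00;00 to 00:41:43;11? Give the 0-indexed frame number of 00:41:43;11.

75027

As if non-drop at 30 labels/s: (0 × 3600 + 41 × 60 + 43) × 30 + 11 = 75101.
Minute boundaries passed: 41; those not divisible by 10: 41 − 4 = 37; dropped labels = 2 × 37 = 74.
Actual frame index = 75101 − 74 = 75027.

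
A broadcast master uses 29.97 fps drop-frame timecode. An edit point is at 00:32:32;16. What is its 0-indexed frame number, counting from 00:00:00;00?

58518

As if non-drop at 30 labels/s: (0 × 3600 + 32 × 60 + 32) × 30 + 16 = 58576.
Minute boundaries passed: 32; those not divisible by 10: 32 − 3 = 29; dropped labels = 2 × 29 = 58.
Actual frame index = 58576 − 58 = 58518.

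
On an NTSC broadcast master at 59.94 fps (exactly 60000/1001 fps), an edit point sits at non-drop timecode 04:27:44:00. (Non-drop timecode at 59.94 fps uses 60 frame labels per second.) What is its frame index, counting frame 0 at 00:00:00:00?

963840

Total seconds to the label: (4 × 3600 + 27 × 60 + 44) = 16064.
Frame index = 16064 × 60 + 0 = 963840.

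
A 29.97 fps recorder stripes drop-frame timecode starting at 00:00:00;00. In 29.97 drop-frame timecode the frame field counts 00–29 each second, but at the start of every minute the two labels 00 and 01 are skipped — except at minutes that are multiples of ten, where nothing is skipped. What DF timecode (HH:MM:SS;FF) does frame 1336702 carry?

Each 10-minute DF block holds 10 × 60 × 30 − 9 × 2 = 17982 frames. 1336702 ÷ 17982 → 74 full blocks, remainder 6034.
Within the partial block the first minute is 1800 frames and each further minute 1798, so 3 further minute boundaries passed. Total skipped labels = 18 × 74 + 2 × 3 = 1338.
Non-drop label index = 1336702 + 1338 = 1338040; at 30 labels/s that is 12:23:21:10, i.e. DF 12:23:21;10.

12:23:21;10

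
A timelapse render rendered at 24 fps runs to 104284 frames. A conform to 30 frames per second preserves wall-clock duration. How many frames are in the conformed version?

130355 frames

Target frames = source frames × (target rate / source rate) = 104284 × (30)/(24) = 104284 × 5/4 = 130355.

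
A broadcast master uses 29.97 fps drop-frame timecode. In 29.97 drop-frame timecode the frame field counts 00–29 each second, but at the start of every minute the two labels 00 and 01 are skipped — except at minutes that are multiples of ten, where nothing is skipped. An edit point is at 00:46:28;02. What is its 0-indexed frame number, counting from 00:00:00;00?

Complete 10-minute blocks: 4, each 17982 frames → 71928.
Remaining 6 whole minutes in the current block: 1800 + 5 × 1798 = 10790 frames.
Within the current minute: 28 × 30 + 2 − 2 = 840 (labels ;00/;01 skipped at this minute). Total = 71928 + 10790 + 840 = 83558.

83558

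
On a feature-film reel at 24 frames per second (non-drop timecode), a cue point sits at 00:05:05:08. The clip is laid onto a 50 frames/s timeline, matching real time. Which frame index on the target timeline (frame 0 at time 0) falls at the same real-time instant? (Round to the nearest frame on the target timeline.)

frame 15267

Source frame index: (0×3600 + 5×60 + 5) × 24 + 8 = 7328.
Real time: 7328 / (24) = 916/3 s.
Target frame: (916/3) × (50) = 45800/3 ≈ 15266.667 → 15267.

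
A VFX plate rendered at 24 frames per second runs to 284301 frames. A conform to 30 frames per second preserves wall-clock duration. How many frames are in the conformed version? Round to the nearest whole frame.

355376 frames

Frames at target rate = 284301 × (30) / (24) = 1421505/4 ≈ 355376.250.
Nearest whole frame: 355376.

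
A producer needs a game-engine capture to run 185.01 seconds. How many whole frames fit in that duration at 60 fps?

11100 frames

Frames = 185.01 × 60 = 55503/5 ≈ 11100.6000.
Complete frames: 11100.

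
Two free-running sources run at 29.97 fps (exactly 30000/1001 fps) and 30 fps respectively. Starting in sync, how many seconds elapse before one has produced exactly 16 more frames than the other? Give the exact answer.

8008/15 seconds

The gap grows by |30 − 30000/1001| = 30/1001 frames per second.
Time for a 16-frame gap: 16 ÷ (30/1001) = 8008/15 s.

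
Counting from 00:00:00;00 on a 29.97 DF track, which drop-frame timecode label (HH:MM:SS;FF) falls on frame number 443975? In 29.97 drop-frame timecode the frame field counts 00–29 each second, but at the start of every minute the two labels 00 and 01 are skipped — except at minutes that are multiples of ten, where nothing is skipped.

Ten DF minutes hold 17982 frames, so frame 443975 lies in block 24 (frames 431568–449549) with 12407 frames into that block.
The block's first minute is 1800 frames and the rest 1798 each; 12407 frames reaches minute 6, so 24 × 18 + 6 × 2 = 444 labels have been skipped so far.
Adding those back, label number 443975 + 444 = 444419 at 30 labels/s is 14813 s + 29 f = 4 h 6 min 53 s frame 29, i.e. 04:06:53;29.

04:06:53;29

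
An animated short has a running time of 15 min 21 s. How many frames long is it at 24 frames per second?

22104 frames

15 min 21 s = 921 s.
Frames = 921 × 24 = 22104.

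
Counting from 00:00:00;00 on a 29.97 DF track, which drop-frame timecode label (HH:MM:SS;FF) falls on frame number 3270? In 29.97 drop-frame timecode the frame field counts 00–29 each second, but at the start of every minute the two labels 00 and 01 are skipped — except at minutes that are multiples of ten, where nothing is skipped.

Ten DF minutes hold 17982 frames, so frame 3270 lies in block 0 (frames 0–17981) with 3270 frames into that block.
The block's first minute is 1800 frames and the rest 1798 each; 3270 frames reaches minute 1, so 0 × 18 + 1 × 2 = 2 labels have been skipped so far.
Adding those back, label number 3270 + 2 = 3272 at 30 labels/s is 109 s + 2 f = 0 h 1 min 49 s frame 2, i.e. 00:01:49;02.

00:01:49;02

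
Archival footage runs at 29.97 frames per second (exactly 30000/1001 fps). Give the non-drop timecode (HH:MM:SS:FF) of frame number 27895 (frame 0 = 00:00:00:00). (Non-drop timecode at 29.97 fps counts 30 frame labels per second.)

00:15:29:25

27895 ÷ 30 = 929 full seconds, remainder 25 frames.
929 s = 0 h 15 min 29 s.
Timecode: 00:15:29:25.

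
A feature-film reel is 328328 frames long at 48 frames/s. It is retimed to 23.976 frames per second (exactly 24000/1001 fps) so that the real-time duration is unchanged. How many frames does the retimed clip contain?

Target frames = source frames × (target rate / source rate) = 328328 × (24000/1001)/(48) = 328328 × 500/1001 = 164000.

164000 frames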